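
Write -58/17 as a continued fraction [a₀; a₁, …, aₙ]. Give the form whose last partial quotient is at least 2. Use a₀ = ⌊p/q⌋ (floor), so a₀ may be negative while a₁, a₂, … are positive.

[-4; 1, 1, 2, 3]

-58 = -4×17 + 10
17 = 1×10 + 7
10 = 1×7 + 3
7 = 2×3 + 1
3 = 3×1 + 0  (stop)
So -58/17 = [-4; 1, 1, 2, 3].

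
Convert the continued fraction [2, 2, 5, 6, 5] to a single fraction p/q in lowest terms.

Using pₖ = aₖpₖ₋₁ + pₖ₋₂ and qₖ = aₖqₖ₋₁ + qₖ₋₂:
  k=0: a=2, p=2, q=1
  k=1: a=2, p=5, q=2
  k=2: a=5, p=27, q=11
  k=3: a=6, p=167, q=68
  k=4: a=5, p=862, q=351

862/351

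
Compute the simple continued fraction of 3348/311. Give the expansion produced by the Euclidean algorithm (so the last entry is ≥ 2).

3348 = 10×311 + 238
311 = 1×238 + 73
238 = 3×73 + 19
73 = 3×19 + 16
19 = 1×16 + 3
16 = 5×3 + 1
3 = 3×1 + 0  (stop)
So 3348/311 = [10; 1, 3, 3, 1, 5, 3].

[10; 1, 3, 3, 1, 5, 3]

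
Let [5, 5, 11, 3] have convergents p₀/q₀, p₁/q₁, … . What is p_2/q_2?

Using pₖ = aₖpₖ₋₁ + pₖ₋₂, qₖ = aₖqₖ₋₁ + qₖ₋₂ (with p₋₁=1, p₋₂=0, q₋₁=0, q₋₂=1):
  k=0: a=5, p=5, q=1
  k=1: a=5, p=26, q=5
  k=2: a=11, p=291, q=56

291/56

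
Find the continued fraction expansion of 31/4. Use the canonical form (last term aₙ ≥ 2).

[7; 1, 3]

31 = 7*4 + 3
4 = 1*3 + 1
3 = 3*1 + 0  (stop)
So 31/4 = [7; 1, 3].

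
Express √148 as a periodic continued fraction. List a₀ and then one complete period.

[12; 6, 24]

a₀ = ⌊√148⌋ = 12.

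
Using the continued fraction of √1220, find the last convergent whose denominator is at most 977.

33706/965

√1220 = [34; 1, 12, 1, 68, …] (period length 4).
Convergents:
  p_0/q_0 = 34/1
  p_1/q_1 = 35/1
  p_2/q_2 = 454/13
  p_3/q_3 = 489/14
  p_4/q_4 = 33706/965
  p_5/q_5 = 34195/979
q_4 = 965 ≤ 977 < 979 = q_5, so the answer is 33706/965.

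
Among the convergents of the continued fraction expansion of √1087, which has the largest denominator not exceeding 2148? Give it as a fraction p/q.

70687/2144

√1087 = [32; 1, 31, 1, 64, …] (period length 4).
Convergents:
  p_0/q_0 = 32/1
  p_1/q_1 = 33/1
  p_2/q_2 = 1055/32
  p_3/q_3 = 1088/33
  p_4/q_4 = 70687/2144
  p_5/q_5 = 71775/2177
q_4 = 2144 ≤ 2148 < 2177 = q_5, so the answer is 70687/2144.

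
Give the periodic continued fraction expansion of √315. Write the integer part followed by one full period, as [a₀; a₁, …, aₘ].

a₀ = ⌊√315⌋ = 17.
With m₀=0, d₀=1 and mₖ₊₁ = dₖaₖ − mₖ, dₖ₊₁ = (n − mₖ₊₁²)/dₖ, aₖ₊₁ = ⌊(a₀+mₖ₊₁)/dₖ₊₁⌋:
  k=1: m=17, d=26, a=1
  k=2: m=9, d=9, a=2
  k=3: m=9, d=26, a=1
  k=4: m=17, d=1, a=34
d=1 and a=2a₀=34 at k=4, so the next step gives (m, d) = (17, 26) again — its k=1 value — and the period has length 4.

[17; 1, 2, 1, 34]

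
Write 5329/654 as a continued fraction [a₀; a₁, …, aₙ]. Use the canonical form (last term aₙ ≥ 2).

5329 = 8*654 + 97
654 = 6*97 + 72
97 = 1*72 + 25
72 = 2*25 + 22
25 = 1*22 + 3
22 = 7*3 + 1
3 = 3*1 + 0  (stop)
So 5329/654 = [8; 6, 1, 2, 1, 7, 3].

[8; 6, 1, 2, 1, 7, 3]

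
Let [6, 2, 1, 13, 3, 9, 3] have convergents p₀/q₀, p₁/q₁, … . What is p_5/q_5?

7451/1175

Using pₖ = aₖpₖ₋₁ + pₖ₋₂, qₖ = aₖqₖ₋₁ + qₖ₋₂ (with p₋₁=1, p₋₂=0, q₋₁=0, q₋₂=1):
  k=0: a=6, p=6, q=1
  k=1: a=2, p=13, q=2
  k=2: a=1, p=19, q=3
  k=3: a=13, p=260, q=41
  k=4: a=3, p=799, q=126
  k=5: a=9, p=7451, q=1175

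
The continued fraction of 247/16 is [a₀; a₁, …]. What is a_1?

2

247 = 15·16 + 7   →  a_0 = 15
16 = 2·7 + 2   →  a_1 = 2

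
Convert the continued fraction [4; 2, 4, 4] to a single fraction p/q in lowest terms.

169/38

Using pₖ = aₖpₖ₋₁ + pₖ₋₂ and qₖ = aₖqₖ₋₁ + qₖ₋₂:
  k=0: a=4, p=4, q=1
  k=1: a=2, p=9, q=2
  k=2: a=4, p=40, q=9
  k=3: a=4, p=169, q=38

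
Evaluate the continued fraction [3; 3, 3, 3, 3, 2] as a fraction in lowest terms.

Fold from the inside: start with 2/1.
  3 + 1/2 = 7/2
  3 + 2/7 = 23/7
  3 + 7/23 = 76/23
  3 + 23/76 = 251/76
  3 + 76/251 = 829/251

829/251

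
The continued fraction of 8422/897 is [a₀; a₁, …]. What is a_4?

8422 = 9·897 + 349   →  a_0 = 9
897 = 2·349 + 199   →  a_1 = 2
349 = 1·199 + 150   →  a_2 = 1
199 = 1·150 + 49   →  a_3 = 1
150 = 3·49 + 3   →  a_4 = 3

3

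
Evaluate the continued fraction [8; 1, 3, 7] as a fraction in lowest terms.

Fold from the inside: start with 7/1.
  3 + 1/7 = 22/7
  1 + 7/22 = 29/22
  8 + 22/29 = 254/29

254/29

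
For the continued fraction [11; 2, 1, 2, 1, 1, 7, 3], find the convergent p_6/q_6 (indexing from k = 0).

Using pₖ = aₖpₖ₋₁ + pₖ₋₂, qₖ = aₖqₖ₋₁ + qₖ₋₂ (with p₋₁=1, p₋₂=0, q₋₁=0, q₋₂=1):
  k=0: a=11, p=11, q=1
  k=1: a=2, p=23, q=2
  k=2: a=1, p=34, q=3
  k=3: a=2, p=91, q=8
  k=4: a=1, p=125, q=11
  k=5: a=1, p=216, q=19
  k=6: a=7, p=1637, q=144

1637/144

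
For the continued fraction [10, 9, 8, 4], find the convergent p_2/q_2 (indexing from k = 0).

Using pₖ = aₖpₖ₋₁ + pₖ₋₂, qₖ = aₖqₖ₋₁ + qₖ₋₂ (with p₋₁=1, p₋₂=0, q₋₁=0, q₋₂=1):
  k=0: a=10, p=10, q=1
  k=1: a=9, p=91, q=9
  k=2: a=8, p=738, q=73

738/73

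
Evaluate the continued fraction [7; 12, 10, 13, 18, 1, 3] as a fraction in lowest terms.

Using pₖ = aₖpₖ₋₁ + pₖ₋₂ and qₖ = aₖqₖ₋₁ + qₖ₋₂:
  k=0: a=7, p=7, q=1
  k=1: a=12, p=85, q=12
  k=2: a=10, p=857, q=121
  k=3: a=13, p=11226, q=1585
  k=4: a=18, p=202925, q=28651
  k=5: a=1, p=214151, q=30236
  k=6: a=3, p=845378, q=119359

845378/119359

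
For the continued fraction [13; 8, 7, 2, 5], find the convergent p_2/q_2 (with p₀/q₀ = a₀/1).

748/57

Using pₖ = aₖpₖ₋₁ + pₖ₋₂, qₖ = aₖqₖ₋₁ + qₖ₋₂ (with p₋₁=1, p₋₂=0, q₋₁=0, q₋₂=1):
  k=0: a=13, p=13, q=1
  k=1: a=8, p=105, q=8
  k=2: a=7, p=748, q=57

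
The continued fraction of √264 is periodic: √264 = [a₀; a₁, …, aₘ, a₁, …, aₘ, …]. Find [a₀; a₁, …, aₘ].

a₀ = ⌊√264⌋ = 16.
With m₀=0, d₀=1 and mₖ₊₁ = dₖaₖ − mₖ, dₖ₊₁ = (n − mₖ₊₁²)/dₖ, aₖ₊₁ = ⌊(a₀+mₖ₊₁)/dₖ₊₁⌋:
  k=1: m=16, d=8, a=4
  k=2: m=16, d=1, a=32
d=1 and a=2a₀=32 at k=2, so the next step gives (m, d) = (16, 8) again — its k=1 value — and the period has length 2.

[16; 4, 32]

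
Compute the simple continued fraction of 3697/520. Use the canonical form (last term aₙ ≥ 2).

3697 = 7*520 + 57
520 = 9*57 + 7
57 = 8*7 + 1
7 = 7*1 + 0  (stop)
So 3697/520 = [7; 9, 8, 7].

[7; 9, 8, 7]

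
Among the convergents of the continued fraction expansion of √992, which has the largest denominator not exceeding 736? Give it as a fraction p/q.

7937/252

√992 = [31; 2, 62, …] (period length 2).
Convergents:
  p_0/q_0 = 31/1
  p_1/q_1 = 63/2
  p_2/q_2 = 3937/125
  p_3/q_3 = 7937/252
  p_4/q_4 = 496031/15749
q_3 = 252 ≤ 736 < 15749 = q_4, so the answer is 7937/252.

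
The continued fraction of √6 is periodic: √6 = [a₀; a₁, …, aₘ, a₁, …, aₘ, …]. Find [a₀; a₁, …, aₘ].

[2; 2, 4]

a₀ = ⌊√6⌋ = 2.
With m₀=0, d₀=1 and mₖ₊₁ = dₖaₖ − mₖ, dₖ₊₁ = (n − mₖ₊₁²)/dₖ, aₖ₊₁ = ⌊(a₀+mₖ₊₁)/dₖ₊₁⌋:
  k=1: m=2, d=2, a=2
  k=2: m=2, d=1, a=4
d=1 and a=2a₀=4 at k=2, so the next step gives (m, d) = (2, 2) again — its k=1 value — and the period has length 2.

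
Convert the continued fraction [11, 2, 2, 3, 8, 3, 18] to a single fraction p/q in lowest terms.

91987/8061

Using pₖ = aₖpₖ₋₁ + pₖ₋₂ and qₖ = aₖqₖ₋₁ + qₖ₋₂:
  k=0: a=11, p=11, q=1
  k=1: a=2, p=23, q=2
  k=2: a=2, p=57, q=5
  k=3: a=3, p=194, q=17
  k=4: a=8, p=1609, q=141
  k=5: a=3, p=5021, q=440
  k=6: a=18, p=91987, q=8061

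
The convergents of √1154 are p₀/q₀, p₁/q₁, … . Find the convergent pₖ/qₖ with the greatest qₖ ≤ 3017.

78506/2311

√1154 = [33; 1, 32, 1, 66, …] (period length 4).
Convergents:
  p_0/q_0 = 33/1
  p_1/q_1 = 34/1
  p_2/q_2 = 1121/33
  p_3/q_3 = 1155/34
  p_4/q_4 = 77351/2277
  p_5/q_5 = 78506/2311
  p_6/q_6 = 2589543/76229
q_5 = 2311 ≤ 3017 < 76229 = q_6, so the answer is 78506/2311.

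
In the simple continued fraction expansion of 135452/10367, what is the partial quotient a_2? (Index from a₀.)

135452 = 13·10367 + 681   →  a_0 = 13
10367 = 15·681 + 152   →  a_1 = 15
681 = 4·152 + 73   →  a_2 = 4

4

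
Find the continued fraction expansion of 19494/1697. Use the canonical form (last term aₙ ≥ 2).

19494 = 11·1697 + 827
1697 = 2·827 + 43
827 = 19·43 + 10
43 = 4·10 + 3
10 = 3·3 + 1
3 = 3·1 + 0  (stop)
So 19494/1697 = [11; 2, 19, 4, 3, 3].

[11; 2, 19, 4, 3, 3]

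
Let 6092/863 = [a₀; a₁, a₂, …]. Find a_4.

1

6092 = 7·863 + 51   →  a_0 = 7
863 = 16·51 + 47   →  a_1 = 16
51 = 1·47 + 4   →  a_2 = 1
47 = 11·4 + 3   →  a_3 = 11
4 = 1·3 + 1   →  a_4 = 1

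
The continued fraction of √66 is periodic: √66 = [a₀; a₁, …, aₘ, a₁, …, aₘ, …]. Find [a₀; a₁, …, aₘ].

[8; 8, 16]

a₀ = ⌊√66⌋ = 8.
With m₀=0, d₀=1 and mₖ₊₁ = dₖaₖ − mₖ, dₖ₊₁ = (n − mₖ₊₁²)/dₖ, aₖ₊₁ = ⌊(a₀+mₖ₊₁)/dₖ₊₁⌋:
  k=1: m=8, d=2, a=8
  k=2: m=8, d=1, a=16
d=1 and a=2a₀=16 at k=2, so the next step gives (m, d) = (8, 2) again — its k=1 value — and the period has length 2.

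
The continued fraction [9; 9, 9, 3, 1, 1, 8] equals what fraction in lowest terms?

46214/5073

Fold from the inside: start with 8/1.
  1 + 1/8 = 9/8
  1 + 8/9 = 17/9
  3 + 9/17 = 60/17
  9 + 17/60 = 557/60
  9 + 60/557 = 5073/557
  9 + 557/5073 = 46214/5073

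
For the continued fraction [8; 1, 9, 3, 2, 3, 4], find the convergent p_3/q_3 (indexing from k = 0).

276/31

Using pₖ = aₖpₖ₋₁ + pₖ₋₂, qₖ = aₖqₖ₋₁ + qₖ₋₂ (with p₋₁=1, p₋₂=0, q₋₁=0, q₋₂=1):
  k=0: a=8, p=8, q=1
  k=1: a=1, p=9, q=1
  k=2: a=9, p=89, q=10
  k=3: a=3, p=276, q=31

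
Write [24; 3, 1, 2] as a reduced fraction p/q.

267/11

Fold from the inside: start with 2/1.
  1 + 1/2 = 3/2
  3 + 2/3 = 11/3
  24 + 3/11 = 267/11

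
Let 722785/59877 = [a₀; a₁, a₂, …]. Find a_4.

722785 = 12·59877 + 4261   →  a_0 = 12
59877 = 14·4261 + 223   →  a_1 = 14
4261 = 19·223 + 24   →  a_2 = 19
223 = 9·24 + 7   →  a_3 = 9
24 = 3·7 + 3   →  a_4 = 3

3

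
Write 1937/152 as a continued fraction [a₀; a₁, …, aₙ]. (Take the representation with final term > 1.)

[12; 1, 2, 1, 8, 1, 3]

1937 = 12·152 + 113
152 = 1·113 + 39
113 = 2·39 + 35
39 = 1·35 + 4
35 = 8·4 + 3
4 = 1·3 + 1
3 = 3·1 + 0  (stop)
So 1937/152 = [12; 1, 2, 1, 8, 1, 3].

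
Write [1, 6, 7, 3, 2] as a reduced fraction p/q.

364/313

Fold from the inside: start with 2/1.
  3 + 1/2 = 7/2
  7 + 2/7 = 51/7
  6 + 7/51 = 313/51
  1 + 51/313 = 364/313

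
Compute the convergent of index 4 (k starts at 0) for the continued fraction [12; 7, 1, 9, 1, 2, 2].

1055/87

Using pₖ = aₖpₖ₋₁ + pₖ₋₂, qₖ = aₖqₖ₋₁ + qₖ₋₂ (with p₋₁=1, p₋₂=0, q₋₁=0, q₋₂=1):
  k=0: a=12, p=12, q=1
  k=1: a=7, p=85, q=7
  k=2: a=1, p=97, q=8
  k=3: a=9, p=958, q=79
  k=4: a=1, p=1055, q=87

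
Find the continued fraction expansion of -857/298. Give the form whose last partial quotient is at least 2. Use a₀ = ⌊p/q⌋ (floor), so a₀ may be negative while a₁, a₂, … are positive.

[-3; 8, 18, 2]

-857 = -3×298 + 37
298 = 8×37 + 2
37 = 18×2 + 1
2 = 2×1 + 0  (stop)
So -857/298 = [-3; 8, 18, 2].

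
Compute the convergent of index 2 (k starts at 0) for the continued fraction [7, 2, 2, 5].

Using pₖ = aₖpₖ₋₁ + pₖ₋₂, qₖ = aₖqₖ₋₁ + qₖ₋₂ (with p₋₁=1, p₋₂=0, q₋₁=0, q₋₂=1):
  k=0: a=7, p=7, q=1
  k=1: a=2, p=15, q=2
  k=2: a=2, p=37, q=5

37/5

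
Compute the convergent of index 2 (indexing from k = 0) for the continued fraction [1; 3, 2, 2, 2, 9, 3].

Using pₖ = aₖpₖ₋₁ + pₖ₋₂, qₖ = aₖqₖ₋₁ + qₖ₋₂ (with p₋₁=1, p₋₂=0, q₋₁=0, q₋₂=1):
  k=0: a=1, p=1, q=1
  k=1: a=3, p=4, q=3
  k=2: a=2, p=9, q=7

9/7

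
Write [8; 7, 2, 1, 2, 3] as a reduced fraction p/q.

Fold from the inside: start with 3/1.
  2 + 1/3 = 7/3
  1 + 3/7 = 10/7
  2 + 7/10 = 27/10
  7 + 10/27 = 199/27
  8 + 27/199 = 1619/199

1619/199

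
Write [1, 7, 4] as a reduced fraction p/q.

Fold from the inside: start with 4/1.
  7 + 1/4 = 29/4
  1 + 4/29 = 33/29

33/29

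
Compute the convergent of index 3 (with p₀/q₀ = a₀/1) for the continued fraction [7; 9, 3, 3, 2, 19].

Using pₖ = aₖpₖ₋₁ + pₖ₋₂, qₖ = aₖqₖ₋₁ + qₖ₋₂ (with p₋₁=1, p₋₂=0, q₋₁=0, q₋₂=1):
  k=0: a=7, p=7, q=1
  k=1: a=9, p=64, q=9
  k=2: a=3, p=199, q=28
  k=3: a=3, p=661, q=93

661/93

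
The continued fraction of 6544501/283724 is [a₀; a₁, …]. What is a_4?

19

6544501 = 23·283724 + 18849   →  a_0 = 23
283724 = 15·18849 + 989   →  a_1 = 15
18849 = 19·989 + 58   →  a_2 = 19
989 = 17·58 + 3   →  a_3 = 17
58 = 19·3 + 1   →  a_4 = 19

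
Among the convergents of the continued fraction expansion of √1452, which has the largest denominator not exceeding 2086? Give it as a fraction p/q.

√1452 = [38; 9, 1, 1, 18, 1, 1, 9, 76, …] (period length 8).
Convergents:
  p_0/q_0 = 38/1
  p_1/q_1 = 343/9
  p_2/q_2 = 381/10
  p_3/q_3 = 724/19
  p_4/q_4 = 13413/352
  p_5/q_5 = 14137/371
  p_6/q_6 = 27550/723
  p_7/q_7 = 262087/6878
q_6 = 723 ≤ 2086 < 6878 = q_7, so the answer is 27550/723.

27550/723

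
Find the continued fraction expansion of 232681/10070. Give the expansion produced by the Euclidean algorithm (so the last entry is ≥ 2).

232681 = 23·10070 + 1071
10070 = 9·1071 + 431
1071 = 2·431 + 209
431 = 2·209 + 13
209 = 16·13 + 1
13 = 13·1 + 0  (stop)
So 232681/10070 = [23; 9, 2, 2, 16, 13].

[23; 9, 2, 2, 16, 13]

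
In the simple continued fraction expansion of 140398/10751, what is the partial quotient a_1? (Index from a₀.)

140398 = 13·10751 + 635   →  a_0 = 13
10751 = 16·635 + 591   →  a_1 = 16

16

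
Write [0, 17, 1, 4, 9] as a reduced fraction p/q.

Using pₖ = aₖpₖ₋₁ + pₖ₋₂ and qₖ = aₖqₖ₋₁ + qₖ₋₂:
  k=0: a=0, p=0, q=1
  k=1: a=17, p=1, q=17
  k=2: a=1, p=1, q=18
  k=3: a=4, p=5, q=89
  k=4: a=9, p=46, q=819

46/819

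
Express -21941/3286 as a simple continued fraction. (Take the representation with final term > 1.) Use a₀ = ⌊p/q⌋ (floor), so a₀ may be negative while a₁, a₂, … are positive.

[-7; 3, 10, 3, 3, 10]

-21941 = -7×3286 + 1061
3286 = 3×1061 + 103
1061 = 10×103 + 31
103 = 3×31 + 10
31 = 3×10 + 1
10 = 10×1 + 0  (stop)
So -21941/3286 = [-7; 3, 10, 3, 3, 10].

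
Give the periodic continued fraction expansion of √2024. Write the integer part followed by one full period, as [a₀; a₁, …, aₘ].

[44; 1, 88]

a₀ = ⌊√2024⌋ = 44.
With m₀=0, d₀=1 and mₖ₊₁ = dₖaₖ − mₖ, dₖ₊₁ = (n − mₖ₊₁²)/dₖ, aₖ₊₁ = ⌊(a₀+mₖ₊₁)/dₖ₊₁⌋:
  k=1: m=44, d=88, a=1
  k=2: m=44, d=1, a=88
d=1 and a=2a₀=88 at k=2, so the next step gives (m, d) = (44, 88) again — its k=1 value — and the period has length 2.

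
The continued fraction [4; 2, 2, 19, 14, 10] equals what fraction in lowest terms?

Fold from the inside: start with 10/1.
  14 + 1/10 = 141/10
  19 + 10/141 = 2689/141
  2 + 141/2689 = 5519/2689
  2 + 2689/5519 = 13727/5519
  4 + 5519/13727 = 60427/13727

60427/13727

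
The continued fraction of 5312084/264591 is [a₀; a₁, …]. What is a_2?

17

5312084 = 20·264591 + 20264   →  a_0 = 20
264591 = 13·20264 + 1159   →  a_1 = 13
20264 = 17·1159 + 561   →  a_2 = 17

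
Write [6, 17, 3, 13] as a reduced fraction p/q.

Using pₖ = aₖpₖ₋₁ + pₖ₋₂ and qₖ = aₖqₖ₋₁ + qₖ₋₂:
  k=0: a=6, p=6, q=1
  k=1: a=17, p=103, q=17
  k=2: a=3, p=315, q=52
  k=3: a=13, p=4198, q=693

4198/693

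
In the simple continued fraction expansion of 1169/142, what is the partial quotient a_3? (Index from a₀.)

3

1169 = 8·142 + 33   →  a_0 = 8
142 = 4·33 + 10   →  a_1 = 4
33 = 3·10 + 3   →  a_2 = 3
10 = 3·3 + 1   →  a_3 = 3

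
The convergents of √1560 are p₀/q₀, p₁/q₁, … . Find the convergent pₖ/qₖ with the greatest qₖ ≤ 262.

√1560 = [39; 2, 78, …] (period length 2).
Convergents:
  p_0/q_0 = 39/1
  p_1/q_1 = 79/2
  p_2/q_2 = 6201/157
  p_3/q_3 = 12481/316
q_2 = 157 ≤ 262 < 316 = q_3, so the answer is 6201/157.

6201/157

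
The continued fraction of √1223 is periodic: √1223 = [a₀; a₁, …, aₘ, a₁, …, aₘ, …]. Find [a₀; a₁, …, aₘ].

a₀ = ⌊√1223⌋ = 34.
With m₀=0, d₀=1 and mₖ₊₁ = dₖaₖ − mₖ, dₖ₊₁ = (n − mₖ₊₁²)/dₖ, aₖ₊₁ = ⌊(a₀+mₖ₊₁)/dₖ₊₁⌋:
  k=1: m=34, d=67, a=1
  k=2: m=33, d=2, a=33
  k=3: m=33, d=67, a=1
  k=4: m=34, d=1, a=68
d=1 and a=2a₀=68 at k=4, so the next step gives (m, d) = (34, 67) again — its k=1 value — and the period has length 4.

[34; 1, 33, 1, 68]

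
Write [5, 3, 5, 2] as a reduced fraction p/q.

186/35

Fold from the inside: start with 2/1.
  5 + 1/2 = 11/2
  3 + 2/11 = 35/11
  5 + 11/35 = 186/35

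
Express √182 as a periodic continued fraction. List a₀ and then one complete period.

a₀ = ⌊√182⌋ = 13.

[13; 2, 26]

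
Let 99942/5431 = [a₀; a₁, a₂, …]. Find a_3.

99942 = 18·5431 + 2184   →  a_0 = 18
5431 = 2·2184 + 1063   →  a_1 = 2
2184 = 2·1063 + 58   →  a_2 = 2
1063 = 18·58 + 19   →  a_3 = 18

18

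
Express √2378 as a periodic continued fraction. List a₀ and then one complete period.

[48; 1, 3, 3, 1, 96]

a₀ = ⌊√2378⌋ = 48.
With m₀=0, d₀=1 and mₖ₊₁ = dₖaₖ − mₖ, dₖ₊₁ = (n − mₖ₊₁²)/dₖ, aₖ₊₁ = ⌊(a₀+mₖ₊₁)/dₖ₊₁⌋:
  k=1: m=48, d=74, a=1
  k=2: m=26, d=23, a=3
  k=3: m=43, d=23, a=3
  k=4: m=26, d=74, a=1
  k=5: m=48, d=1, a=96
d=1 and a=2a₀=96 at k=5, so the next step gives (m, d) = (48, 74) again — its k=1 value — and the period has length 5.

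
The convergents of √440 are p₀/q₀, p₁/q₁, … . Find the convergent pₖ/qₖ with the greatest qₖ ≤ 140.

√440 = [20; 1, 40, …] (period length 2).
Convergents:
  p_0/q_0 = 20/1
  p_1/q_1 = 21/1
  p_2/q_2 = 860/41
  p_3/q_3 = 881/42
  p_4/q_4 = 36100/1721
q_3 = 42 ≤ 140 < 1721 = q_4, so the answer is 881/42.

881/42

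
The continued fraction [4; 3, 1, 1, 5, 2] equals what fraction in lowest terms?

Fold from the inside: start with 2/1.
  5 + 1/2 = 11/2
  1 + 2/11 = 13/11
  1 + 11/13 = 24/13
  3 + 13/24 = 85/24
  4 + 24/85 = 364/85

364/85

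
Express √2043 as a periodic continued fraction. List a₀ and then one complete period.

[45; 5, 90]

a₀ = ⌊√2043⌋ = 45.
With m₀=0, d₀=1 and mₖ₊₁ = dₖaₖ − mₖ, dₖ₊₁ = (n − mₖ₊₁²)/dₖ, aₖ₊₁ = ⌊(a₀+mₖ₊₁)/dₖ₊₁⌋:
  k=1: m=45, d=18, a=5
  k=2: m=45, d=1, a=90
d=1 and a=2a₀=90 at k=2, so the next step gives (m, d) = (45, 18) again — its k=1 value — and the period has length 2.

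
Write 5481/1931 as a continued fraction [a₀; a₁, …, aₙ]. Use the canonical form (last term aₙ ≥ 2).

5481 = 2×1931 + 1619
1931 = 1×1619 + 312
1619 = 5×312 + 59
312 = 5×59 + 17
59 = 3×17 + 8
17 = 2×8 + 1
8 = 8×1 + 0  (stop)
So 5481/1931 = [2; 1, 5, 5, 3, 2, 8].

[2; 1, 5, 5, 3, 2, 8]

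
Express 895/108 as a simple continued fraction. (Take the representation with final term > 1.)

[8; 3, 2, 15]

895 = 8×108 + 31
108 = 3×31 + 15
31 = 2×15 + 1
15 = 15×1 + 0  (stop)
So 895/108 = [8; 3, 2, 15].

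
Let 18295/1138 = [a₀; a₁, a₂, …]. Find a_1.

18295 = 16·1138 + 87   →  a_0 = 16
1138 = 13·87 + 7   →  a_1 = 13

13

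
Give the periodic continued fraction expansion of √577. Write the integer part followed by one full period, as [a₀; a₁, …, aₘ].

a₀ = ⌊√577⌋ = 24.
With m₀=0, d₀=1 and mₖ₊₁ = dₖaₖ − mₖ, dₖ₊₁ = (n − mₖ₊₁²)/dₖ, aₖ₊₁ = ⌊(a₀+mₖ₊₁)/dₖ₊₁⌋:
  k=1: m=24, d=1, a=48
d=1 and a=2a₀=48 at k=1, so the next step gives (m, d) = (24, 1) again — its k=1 value — and the period has length 1.

[24; 48]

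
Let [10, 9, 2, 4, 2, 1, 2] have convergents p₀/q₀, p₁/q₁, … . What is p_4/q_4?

Using pₖ = aₖpₖ₋₁ + pₖ₋₂, qₖ = aₖqₖ₋₁ + qₖ₋₂ (with p₋₁=1, p₋₂=0, q₋₁=0, q₋₂=1):
  k=0: a=10, p=10, q=1
  k=1: a=9, p=91, q=9
  k=2: a=2, p=192, q=19
  k=3: a=4, p=859, q=85
  k=4: a=2, p=1910, q=189

1910/189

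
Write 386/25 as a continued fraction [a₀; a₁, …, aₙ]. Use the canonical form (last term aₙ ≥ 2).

386 = 15·25 + 11
25 = 2·11 + 3
11 = 3·3 + 2
3 = 1·2 + 1
2 = 2·1 + 0  (stop)
So 386/25 = [15; 2, 3, 1, 2].

[15; 2, 3, 1, 2]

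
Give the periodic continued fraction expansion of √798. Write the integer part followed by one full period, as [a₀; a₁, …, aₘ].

[28; 4, 56]

a₀ = ⌊√798⌋ = 28.
With m₀=0, d₀=1 and mₖ₊₁ = dₖaₖ − mₖ, dₖ₊₁ = (n − mₖ₊₁²)/dₖ, aₖ₊₁ = ⌊(a₀+mₖ₊₁)/dₖ₊₁⌋:
  k=1: m=28, d=14, a=4
  k=2: m=28, d=1, a=56
d=1 and a=2a₀=56 at k=2, so the next step gives (m, d) = (28, 14) again — its k=1 value — and the period has length 2.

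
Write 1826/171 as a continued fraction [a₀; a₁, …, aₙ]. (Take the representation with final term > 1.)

1826 = 10×171 + 116
171 = 1×116 + 55
116 = 2×55 + 6
55 = 9×6 + 1
6 = 6×1 + 0  (stop)
So 1826/171 = [10; 1, 2, 9, 6].

[10; 1, 2, 9, 6]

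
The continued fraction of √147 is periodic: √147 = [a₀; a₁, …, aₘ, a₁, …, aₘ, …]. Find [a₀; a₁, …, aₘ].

a₀ = ⌊√147⌋ = 12.
With m₀=0, d₀=1 and mₖ₊₁ = dₖaₖ − mₖ, dₖ₊₁ = (n − mₖ₊₁²)/dₖ, aₖ₊₁ = ⌊(a₀+mₖ₊₁)/dₖ₊₁⌋:
  k=1: m=12, d=3, a=8
  k=2: m=12, d=1, a=24
d=1 and a=2a₀=24 at k=2, so the next step gives (m, d) = (12, 3) again — its k=1 value — and the period has length 2.

[12; 8, 24]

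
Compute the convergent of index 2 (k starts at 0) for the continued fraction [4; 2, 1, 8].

Using pₖ = aₖpₖ₋₁ + pₖ₋₂, qₖ = aₖqₖ₋₁ + qₖ₋₂ (with p₋₁=1, p₋₂=0, q₋₁=0, q₋₂=1):
  k=0: a=4, p=4, q=1
  k=1: a=2, p=9, q=2
  k=2: a=1, p=13, q=3

13/3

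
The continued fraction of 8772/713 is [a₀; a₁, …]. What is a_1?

8772 = 12·713 + 216   →  a_0 = 12
713 = 3·216 + 65   →  a_1 = 3

3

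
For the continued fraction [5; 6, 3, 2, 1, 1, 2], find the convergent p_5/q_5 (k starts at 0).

552/107

Using pₖ = aₖpₖ₋₁ + pₖ₋₂, qₖ = aₖqₖ₋₁ + qₖ₋₂ (with p₋₁=1, p₋₂=0, q₋₁=0, q₋₂=1):
  k=0: a=5, p=5, q=1
  k=1: a=6, p=31, q=6
  k=2: a=3, p=98, q=19
  k=3: a=2, p=227, q=44
  k=4: a=1, p=325, q=63
  k=5: a=1, p=552, q=107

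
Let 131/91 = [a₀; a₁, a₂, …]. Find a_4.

1

131 = 1·91 + 40   →  a_0 = 1
91 = 2·40 + 11   →  a_1 = 2
40 = 3·11 + 7   →  a_2 = 3
11 = 1·7 + 4   →  a_3 = 1
7 = 1·4 + 3   →  a_4 = 1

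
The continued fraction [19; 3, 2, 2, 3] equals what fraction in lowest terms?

Fold from the inside: start with 3/1.
  2 + 1/3 = 7/3
  2 + 3/7 = 17/7
  3 + 7/17 = 58/17
  19 + 17/58 = 1119/58

1119/58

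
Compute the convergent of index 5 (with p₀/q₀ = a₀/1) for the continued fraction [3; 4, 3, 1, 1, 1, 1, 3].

Using pₖ = aₖpₖ₋₁ + pₖ₋₂, qₖ = aₖqₖ₋₁ + qₖ₋₂ (with p₋₁=1, p₋₂=0, q₋₁=0, q₋₂=1):
  k=0: a=3, p=3, q=1
  k=1: a=4, p=13, q=4
  k=2: a=3, p=42, q=13
  k=3: a=1, p=55, q=17
  k=4: a=1, p=97, q=30
  k=5: a=1, p=152, q=47

152/47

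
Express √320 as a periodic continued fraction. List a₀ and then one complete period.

a₀ = ⌊√320⌋ = 17.
With m₀=0, d₀=1 and mₖ₊₁ = dₖaₖ − mₖ, dₖ₊₁ = (n − mₖ₊₁²)/dₖ, aₖ₊₁ = ⌊(a₀+mₖ₊₁)/dₖ₊₁⌋:
  k=1: m=17, d=31, a=1
  k=2: m=14, d=4, a=7
  k=3: m=14, d=31, a=1
  k=4: m=17, d=1, a=34
d=1 and a=2a₀=34 at k=4, so the next step gives (m, d) = (17, 31) again — its k=1 value — and the period has length 4.

[17; 1, 7, 1, 34]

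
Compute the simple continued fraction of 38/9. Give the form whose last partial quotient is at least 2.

[4; 4, 2]

38 = 4×9 + 2
9 = 4×2 + 1
2 = 2×1 + 0  (stop)
So 38/9 = [4; 4, 2].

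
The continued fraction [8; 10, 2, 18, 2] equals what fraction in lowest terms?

Using pₖ = aₖpₖ₋₁ + pₖ₋₂ and qₖ = aₖqₖ₋₁ + qₖ₋₂:
  k=0: a=8, p=8, q=1
  k=1: a=10, p=81, q=10
  k=2: a=2, p=170, q=21
  k=3: a=18, p=3141, q=388
  k=4: a=2, p=6452, q=797

6452/797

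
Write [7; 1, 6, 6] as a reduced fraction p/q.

338/43

Using pₖ = aₖpₖ₋₁ + pₖ₋₂ and qₖ = aₖqₖ₋₁ + qₖ₋₂:
  k=0: a=7, p=7, q=1
  k=1: a=1, p=8, q=1
  k=2: a=6, p=55, q=7
  k=3: a=6, p=338, q=43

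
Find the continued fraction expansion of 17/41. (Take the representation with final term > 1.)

[0; 2, 2, 2, 3]

17 = 0*41 + 17
41 = 2*17 + 7
17 = 2*7 + 3
7 = 2*3 + 1
3 = 3*1 + 0  (stop)
So 17/41 = [0; 2, 2, 2, 3].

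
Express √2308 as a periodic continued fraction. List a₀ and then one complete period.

a₀ = ⌊√2308⌋ = 48.
With m₀=0, d₀=1 and mₖ₊₁ = dₖaₖ − mₖ, dₖ₊₁ = (n − mₖ₊₁²)/dₖ, aₖ₊₁ = ⌊(a₀+mₖ₊₁)/dₖ₊₁⌋:
  k=1: m=48, d=4, a=24
  k=2: m=48, d=1, a=96
d=1 and a=2a₀=96 at k=2, so the next step gives (m, d) = (48, 4) again — its k=1 value — and the period has length 2.

[48; 24, 96]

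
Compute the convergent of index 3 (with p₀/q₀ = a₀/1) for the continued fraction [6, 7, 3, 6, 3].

Using pₖ = aₖpₖ₋₁ + pₖ₋₂, qₖ = aₖqₖ₋₁ + qₖ₋₂ (with p₋₁=1, p₋₂=0, q₋₁=0, q₋₂=1):
  k=0: a=6, p=6, q=1
  k=1: a=7, p=43, q=7
  k=2: a=3, p=135, q=22
  k=3: a=6, p=853, q=139

853/139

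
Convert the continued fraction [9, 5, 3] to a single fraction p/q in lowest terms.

Using pₖ = aₖpₖ₋₁ + pₖ₋₂ and qₖ = aₖqₖ₋₁ + qₖ₋₂:
  k=0: a=9, p=9, q=1
  k=1: a=5, p=46, q=5
  k=2: a=3, p=147, q=16

147/16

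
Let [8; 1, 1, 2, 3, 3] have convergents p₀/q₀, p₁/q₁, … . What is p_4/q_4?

146/17

Using pₖ = aₖpₖ₋₁ + pₖ₋₂, qₖ = aₖqₖ₋₁ + qₖ₋₂ (with p₋₁=1, p₋₂=0, q₋₁=0, q₋₂=1):
  k=0: a=8, p=8, q=1
  k=1: a=1, p=9, q=1
  k=2: a=1, p=17, q=2
  k=3: a=2, p=43, q=5
  k=4: a=3, p=146, q=17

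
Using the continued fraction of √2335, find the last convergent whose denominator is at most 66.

√2335 = [48; 3, 9, 3, 96, …] (period length 4).
Convergents:
  p_0/q_0 = 48/1
  p_1/q_1 = 145/3
  p_2/q_2 = 1353/28
  p_3/q_3 = 4204/87
q_2 = 28 ≤ 66 < 87 = q_3, so the answer is 1353/28.

1353/28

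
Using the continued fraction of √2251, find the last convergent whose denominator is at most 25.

427/9

√2251 = [47; 2, 4, 47, 4, 2, 94, …] (period length 6).
Convergents:
  p_0/q_0 = 47/1
  p_1/q_1 = 95/2
  p_2/q_2 = 427/9
  p_3/q_3 = 20164/425
q_2 = 9 ≤ 25 < 425 = q_3, so the answer is 427/9.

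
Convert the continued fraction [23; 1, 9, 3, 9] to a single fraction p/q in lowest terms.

6908/289

Using pₖ = aₖpₖ₋₁ + pₖ₋₂ and qₖ = aₖqₖ₋₁ + qₖ₋₂:
  k=0: a=23, p=23, q=1
  k=1: a=1, p=24, q=1
  k=2: a=9, p=239, q=10
  k=3: a=3, p=741, q=31
  k=4: a=9, p=6908, q=289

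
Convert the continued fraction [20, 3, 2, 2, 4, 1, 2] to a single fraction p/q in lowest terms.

Fold from the inside: start with 2/1.
  1 + 1/2 = 3/2
  4 + 2/3 = 14/3
  2 + 3/14 = 31/14
  2 + 14/31 = 76/31
  3 + 31/76 = 259/76
  20 + 76/259 = 5256/259

5256/259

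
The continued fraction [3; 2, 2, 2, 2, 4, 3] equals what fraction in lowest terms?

Fold from the inside: start with 3/1.
  4 + 1/3 = 13/3
  2 + 3/13 = 29/13
  2 + 13/29 = 71/29
  2 + 29/71 = 171/71
  2 + 71/171 = 413/171
  3 + 171/413 = 1410/413

1410/413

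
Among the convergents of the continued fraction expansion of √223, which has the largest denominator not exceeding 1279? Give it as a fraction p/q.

√223 = [14; 1, 13, 1, 28, …] (period length 4).
Convergents:
  p_0/q_0 = 14/1
  p_1/q_1 = 15/1
  p_2/q_2 = 209/14
  p_3/q_3 = 224/15
  p_4/q_4 = 6481/434
  p_5/q_5 = 6705/449
  p_6/q_6 = 93646/6271
q_5 = 449 ≤ 1279 < 6271 = q_6, so the answer is 6705/449.

6705/449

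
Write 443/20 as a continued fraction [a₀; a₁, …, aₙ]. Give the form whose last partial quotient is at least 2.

[22; 6, 1, 2]

443 = 22*20 + 3
20 = 6*3 + 2
3 = 1*2 + 1
2 = 2*1 + 0  (stop)
So 443/20 = [22; 6, 1, 2].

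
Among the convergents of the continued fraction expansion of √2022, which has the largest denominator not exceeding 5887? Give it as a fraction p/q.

√2022 = [44; 1, 28, 1, 88, …] (period length 4).
Convergents:
  p_0/q_0 = 44/1
  p_1/q_1 = 45/1
  p_2/q_2 = 1304/29
  p_3/q_3 = 1349/30
  p_4/q_4 = 120016/2669
  p_5/q_5 = 121365/2699
  p_6/q_6 = 3518236/78241
q_5 = 2699 ≤ 5887 < 78241 = q_6, so the answer is 121365/2699.

121365/2699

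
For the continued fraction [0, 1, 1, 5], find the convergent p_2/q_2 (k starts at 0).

Using pₖ = aₖpₖ₋₁ + pₖ₋₂, qₖ = aₖqₖ₋₁ + qₖ₋₂ (with p₋₁=1, p₋₂=0, q₋₁=0, q₋₂=1):
  k=0: a=0, p=0, q=1
  k=1: a=1, p=1, q=1
  k=2: a=1, p=1, q=2

1/2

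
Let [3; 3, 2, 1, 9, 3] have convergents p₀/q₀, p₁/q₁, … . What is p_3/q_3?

33/10

Using pₖ = aₖpₖ₋₁ + pₖ₋₂, qₖ = aₖqₖ₋₁ + qₖ₋₂ (with p₋₁=1, p₋₂=0, q₋₁=0, q₋₂=1):
  k=0: a=3, p=3, q=1
  k=1: a=3, p=10, q=3
  k=2: a=2, p=23, q=7
  k=3: a=1, p=33, q=10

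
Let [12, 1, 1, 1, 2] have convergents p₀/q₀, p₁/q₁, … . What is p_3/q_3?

38/3

Using pₖ = aₖpₖ₋₁ + pₖ₋₂, qₖ = aₖqₖ₋₁ + qₖ₋₂ (with p₋₁=1, p₋₂=0, q₋₁=0, q₋₂=1):
  k=0: a=12, p=12, q=1
  k=1: a=1, p=13, q=1
  k=2: a=1, p=25, q=2
  k=3: a=1, p=38, q=3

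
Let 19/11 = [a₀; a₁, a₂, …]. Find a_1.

1

19 = 1·11 + 8   →  a_0 = 1
11 = 1·8 + 3   →  a_1 = 1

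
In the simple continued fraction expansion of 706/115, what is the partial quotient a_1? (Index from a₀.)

7

706 = 6·115 + 16   →  a_0 = 6
115 = 7·16 + 3   →  a_1 = 7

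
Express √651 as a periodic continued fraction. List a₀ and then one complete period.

[25; 1, 1, 16, 1, 1, 50]

a₀ = ⌊√651⌋ = 25.
With m₀=0, d₀=1 and mₖ₊₁ = dₖaₖ − mₖ, dₖ₊₁ = (n − mₖ₊₁²)/dₖ, aₖ₊₁ = ⌊(a₀+mₖ₊₁)/dₖ₊₁⌋:
  k=1: m=25, d=26, a=1
  k=2: m=1, d=25, a=1
  k=3: m=24, d=3, a=16
  k=4: m=24, d=25, a=1
  k=5: m=1, d=26, a=1
  k=6: m=25, d=1, a=50
d=1 and a=2a₀=50 at k=6, so the next step gives (m, d) = (25, 26) again — its k=1 value — and the period has length 6.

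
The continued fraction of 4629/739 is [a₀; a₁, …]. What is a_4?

4629 = 6·739 + 195   →  a_0 = 6
739 = 3·195 + 154   →  a_1 = 3
195 = 1·154 + 41   →  a_2 = 1
154 = 3·41 + 31   →  a_3 = 3
41 = 1·31 + 10   →  a_4 = 1

1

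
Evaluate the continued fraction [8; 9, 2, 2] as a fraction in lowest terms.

381/47

Fold from the inside: start with 2/1.
  2 + 1/2 = 5/2
  9 + 2/5 = 47/5
  8 + 5/47 = 381/47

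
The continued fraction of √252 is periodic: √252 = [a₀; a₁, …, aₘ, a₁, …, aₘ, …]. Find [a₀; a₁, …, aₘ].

a₀ = ⌊√252⌋ = 15.

[15; 1, 6, 1, 30]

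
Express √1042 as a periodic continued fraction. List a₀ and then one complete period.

a₀ = ⌊√1042⌋ = 32.
With m₀=0, d₀=1 and mₖ₊₁ = dₖaₖ − mₖ, dₖ₊₁ = (n − mₖ₊₁²)/dₖ, aₖ₊₁ = ⌊(a₀+mₖ₊₁)/dₖ₊₁⌋:
  k=1: m=32, d=18, a=3
  k=2: m=22, d=31, a=1
  k=3: m=9, d=31, a=1
  k=4: m=22, d=18, a=3
  k=5: m=32, d=1, a=64
d=1 and a=2a₀=64 at k=5, so the next step gives (m, d) = (32, 18) again — its k=1 value — and the period has length 5.

[32; 3, 1, 1, 3, 64]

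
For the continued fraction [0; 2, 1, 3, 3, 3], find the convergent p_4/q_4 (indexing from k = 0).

Using pₖ = aₖpₖ₋₁ + pₖ₋₂, qₖ = aₖqₖ₋₁ + qₖ₋₂ (with p₋₁=1, p₋₂=0, q₋₁=0, q₋₂=1):
  k=0: a=0, p=0, q=1
  k=1: a=2, p=1, q=2
  k=2: a=1, p=1, q=3
  k=3: a=3, p=4, q=11
  k=4: a=3, p=13, q=36

13/36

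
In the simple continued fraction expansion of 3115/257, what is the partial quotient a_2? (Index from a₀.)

3115 = 12·257 + 31   →  a_0 = 12
257 = 8·31 + 9   →  a_1 = 8
31 = 3·9 + 4   →  a_2 = 3

3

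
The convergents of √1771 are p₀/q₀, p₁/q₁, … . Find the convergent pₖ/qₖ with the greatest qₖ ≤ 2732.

42462/1009

√1771 = [42; 12, 84, …] (period length 2).
Convergents:
  p_0/q_0 = 42/1
  p_1/q_1 = 505/12
  p_2/q_2 = 42462/1009
  p_3/q_3 = 510049/12120
q_2 = 1009 ≤ 2732 < 12120 = q_3, so the answer is 42462/1009.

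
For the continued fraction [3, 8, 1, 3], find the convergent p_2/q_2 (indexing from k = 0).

28/9

Using pₖ = aₖpₖ₋₁ + pₖ₋₂, qₖ = aₖqₖ₋₁ + qₖ₋₂ (with p₋₁=1, p₋₂=0, q₋₁=0, q₋₂=1):
  k=0: a=3, p=3, q=1
  k=1: a=8, p=25, q=8
  k=2: a=1, p=28, q=9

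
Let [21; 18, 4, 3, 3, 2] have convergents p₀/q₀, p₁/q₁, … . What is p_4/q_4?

16507/784

Using pₖ = aₖpₖ₋₁ + pₖ₋₂, qₖ = aₖqₖ₋₁ + qₖ₋₂ (with p₋₁=1, p₋₂=0, q₋₁=0, q₋₂=1):
  k=0: a=21, p=21, q=1
  k=1: a=18, p=379, q=18
  k=2: a=4, p=1537, q=73
  k=3: a=3, p=4990, q=237
  k=4: a=3, p=16507, q=784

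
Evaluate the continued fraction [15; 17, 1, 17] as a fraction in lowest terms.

Using pₖ = aₖpₖ₋₁ + pₖ₋₂ and qₖ = aₖqₖ₋₁ + qₖ₋₂:
  k=0: a=15, p=15, q=1
  k=1: a=17, p=256, q=17
  k=2: a=1, p=271, q=18
  k=3: a=17, p=4863, q=323

4863/323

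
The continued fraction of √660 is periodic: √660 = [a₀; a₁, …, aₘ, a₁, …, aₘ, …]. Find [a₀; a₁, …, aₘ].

[25; 1, 2, 4, 2, 1, 50]

a₀ = ⌊√660⌋ = 25.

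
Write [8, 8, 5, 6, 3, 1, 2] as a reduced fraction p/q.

23692/2917

Fold from the inside: start with 2/1.
  1 + 1/2 = 3/2
  3 + 2/3 = 11/3
  6 + 3/11 = 69/11
  5 + 11/69 = 356/69
  8 + 69/356 = 2917/356
  8 + 356/2917 = 23692/2917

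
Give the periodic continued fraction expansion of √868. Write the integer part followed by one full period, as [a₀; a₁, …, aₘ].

[29; 2, 6, 19, 2, 19, 6, 2, 58]

a₀ = ⌊√868⌋ = 29.
With m₀=0, d₀=1 and mₖ₊₁ = dₖaₖ − mₖ, dₖ₊₁ = (n − mₖ₊₁²)/dₖ, aₖ₊₁ = ⌊(a₀+mₖ₊₁)/dₖ₊₁⌋:
  k=1: m=29, d=27, a=2
  k=2: m=25, d=9, a=6
  k=3: m=29, d=3, a=19
  k=4: m=28, d=28, a=2
  k=5: m=28, d=3, a=19
  k=6: m=29, d=9, a=6
  k=7: m=25, d=27, a=2
  k=8: m=29, d=1, a=58
d=1 and a=2a₀=58 at k=8, so the next step gives (m, d) = (29, 27) again — its k=1 value — and the period has length 8.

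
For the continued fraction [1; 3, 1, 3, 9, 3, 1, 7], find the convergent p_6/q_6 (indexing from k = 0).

723/571

Using pₖ = aₖpₖ₋₁ + pₖ₋₂, qₖ = aₖqₖ₋₁ + qₖ₋₂ (with p₋₁=1, p₋₂=0, q₋₁=0, q₋₂=1):
  k=0: a=1, p=1, q=1
  k=1: a=3, p=4, q=3
  k=2: a=1, p=5, q=4
  k=3: a=3, p=19, q=15
  k=4: a=9, p=176, q=139
  k=5: a=3, p=547, q=432
  k=6: a=1, p=723, q=571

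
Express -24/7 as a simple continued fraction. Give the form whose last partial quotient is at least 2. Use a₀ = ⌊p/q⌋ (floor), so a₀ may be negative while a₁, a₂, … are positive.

-24 = -4·7 + 4
7 = 1·4 + 3
4 = 1·3 + 1
3 = 3·1 + 0  (stop)
So -24/7 = [-4; 1, 1, 3].

[-4; 1, 1, 3]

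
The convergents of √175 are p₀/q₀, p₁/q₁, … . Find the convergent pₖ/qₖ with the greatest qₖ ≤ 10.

119/9

√175 = [13; 4, 2, 1, 2, 4, 26, …] (period length 6).
Convergents:
  p_0/q_0 = 13/1
  p_1/q_1 = 53/4
  p_2/q_2 = 119/9
  p_3/q_3 = 172/13
q_2 = 9 ≤ 10 < 13 = q_3, so the answer is 119/9.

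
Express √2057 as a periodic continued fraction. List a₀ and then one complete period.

[45; 2, 1, 4, 1, 2, 90]

a₀ = ⌊√2057⌋ = 45.
With m₀=0, d₀=1 and mₖ₊₁ = dₖaₖ − mₖ, dₖ₊₁ = (n − mₖ₊₁²)/dₖ, aₖ₊₁ = ⌊(a₀+mₖ₊₁)/dₖ₊₁⌋:
  k=1: m=45, d=32, a=2
  k=2: m=19, d=53, a=1
  k=3: m=34, d=17, a=4
  k=4: m=34, d=53, a=1
  k=5: m=19, d=32, a=2
  k=6: m=45, d=1, a=90
d=1 and a=2a₀=90 at k=6, so the next step gives (m, d) = (45, 32) again — its k=1 value — and the period has length 6.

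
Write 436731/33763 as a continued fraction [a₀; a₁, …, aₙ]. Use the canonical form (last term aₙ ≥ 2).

[12; 1, 14, 2, 3, 8, 6, 6]

436731 = 12×33763 + 31575
33763 = 1×31575 + 2188
31575 = 14×2188 + 943
2188 = 2×943 + 302
943 = 3×302 + 37
302 = 8×37 + 6
37 = 6×6 + 1
6 = 6×1 + 0  (stop)
So 436731/33763 = [12; 1, 14, 2, 3, 8, 6, 6].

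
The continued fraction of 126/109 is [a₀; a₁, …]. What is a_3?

126 = 1·109 + 17   →  a_0 = 1
109 = 6·17 + 7   →  a_1 = 6
17 = 2·7 + 3   →  a_2 = 2
7 = 2·3 + 1   →  a_3 = 2

2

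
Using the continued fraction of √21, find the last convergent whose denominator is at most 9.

√21 = [4; 1, 1, 2, 1, 1, 8, …] (period length 6).
Convergents:
  p_0/q_0 = 4/1
  p_1/q_1 = 5/1
  p_2/q_2 = 9/2
  p_3/q_3 = 23/5
  p_4/q_4 = 32/7
  p_5/q_5 = 55/12
q_4 = 7 ≤ 9 < 12 = q_5, so the answer is 32/7.

32/7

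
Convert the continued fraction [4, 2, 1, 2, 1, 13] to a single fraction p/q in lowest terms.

659/151

Fold from the inside: start with 13/1.
  1 + 1/13 = 14/13
  2 + 13/14 = 41/14
  1 + 14/41 = 55/41
  2 + 41/55 = 151/55
  4 + 55/151 = 659/151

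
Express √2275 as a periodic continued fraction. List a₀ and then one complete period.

a₀ = ⌊√2275⌋ = 47.
With m₀=0, d₀=1 and mₖ₊₁ = dₖaₖ − mₖ, dₖ₊₁ = (n − mₖ₊₁²)/dₖ, aₖ₊₁ = ⌊(a₀+mₖ₊₁)/dₖ₊₁⌋:
  k=1: m=47, d=66, a=1
  k=2: m=19, d=29, a=2
  k=3: m=39, d=26, a=3
  k=4: m=39, d=29, a=2
  k=5: m=19, d=66, a=1
  k=6: m=47, d=1, a=94
d=1 and a=2a₀=94 at k=6, so the next step gives (m, d) = (47, 66) again — its k=1 value — and the period has length 6.

[47; 1, 2, 3, 2, 1, 94]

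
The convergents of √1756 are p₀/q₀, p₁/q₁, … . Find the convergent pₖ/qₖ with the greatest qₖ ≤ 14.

419/10

√1756 = [41; 1, 9, 2, 20, 2, 9, 1, 82, …] (period length 8).
Convergents:
  p_0/q_0 = 41/1
  p_1/q_1 = 42/1
  p_2/q_2 = 419/10
  p_3/q_3 = 880/21
q_2 = 10 ≤ 14 < 21 = q_3, so the answer is 419/10.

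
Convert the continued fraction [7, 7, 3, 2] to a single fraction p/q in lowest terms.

364/51

Fold from the inside: start with 2/1.
  3 + 1/2 = 7/2
  7 + 2/7 = 51/7
  7 + 7/51 = 364/51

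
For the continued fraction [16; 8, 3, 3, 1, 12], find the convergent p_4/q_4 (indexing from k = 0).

Using pₖ = aₖpₖ₋₁ + pₖ₋₂, qₖ = aₖqₖ₋₁ + qₖ₋₂ (with p₋₁=1, p₋₂=0, q₋₁=0, q₋₂=1):
  k=0: a=16, p=16, q=1
  k=1: a=8, p=129, q=8
  k=2: a=3, p=403, q=25
  k=3: a=3, p=1338, q=83
  k=4: a=1, p=1741, q=108

1741/108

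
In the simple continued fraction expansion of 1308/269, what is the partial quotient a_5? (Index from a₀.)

2

1308 = 4·269 + 232   →  a_0 = 4
269 = 1·232 + 37   →  a_1 = 1
232 = 6·37 + 10   →  a_2 = 6
37 = 3·10 + 7   →  a_3 = 3
10 = 1·7 + 3   →  a_4 = 1
7 = 2·3 + 1   →  a_5 = 2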